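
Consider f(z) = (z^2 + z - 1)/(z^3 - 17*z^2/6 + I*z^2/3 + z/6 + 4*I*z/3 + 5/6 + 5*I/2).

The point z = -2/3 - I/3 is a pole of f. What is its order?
Factor the denominator:
  z^3 - 17*z^2/6 + I*z^2/3 + z/6 + 4*I*z/3 + 5/6 + 5*I/2 = (z + 2/3 + I/3)*(z - 3 + I)*(z - 1/2 - I)

The numerator P(z) = z^2 + z - 1 has P(-2/3 - I/3) = -4/3 + I/9 ≠ 0, so no factor of (z + 2/3 + I/3) cancels.
Near z = -2/3 - I/3 we can therefore write f(z) = g(z)/(z + 2/3 + I/3) with g analytic at -2/3 - I/3 and g(-2/3 - I/3) ≠ 0 (g is the numerator divided by the remaining denominator factors).

Hence z = -2/3 - I/3 is a pole of order 1.

Final answer: 1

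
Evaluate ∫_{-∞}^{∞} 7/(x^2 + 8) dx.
7*sqrt(2)*pi/4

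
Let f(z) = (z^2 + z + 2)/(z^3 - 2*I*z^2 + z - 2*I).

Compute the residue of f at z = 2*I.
2/3 - 2*I/3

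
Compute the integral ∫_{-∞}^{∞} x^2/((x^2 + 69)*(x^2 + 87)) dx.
Let f(z) = z^2/((z^2 + 69)*(z^2 + 87)). The denominator has no real zeros and deg Q - deg P = 2 ≥ 2, so the integral of f over the upper semicircle |z| = R tends to 0 as R → ∞. Closing the contour in the upper half-plane,
  ∫_{-∞}^{∞} f(x) dx = 2πi · Σ Res(f, z_k)  over the poles with Im z_k > 0.

Zeros of the denominator: z^2 + 87 = 0 gives z = ±sqrt(87)*I; z^2 + 69 = 0 gives z = ±sqrt(69)*I.
Upper half-plane: z = sqrt(69)*I, z = sqrt(87)*I (simple).

Each pole is a simple zero of Q(z) = z^4 + 156*z^2 + 6003, so Res(f, z₀) = P(z₀)/Q'(z₀) with P(z) = z^2, Q'(z) = 4*z^3 + 312*z:
  Res(f, sqrt(69)*I) = (-69)/(36*sqrt(69)*I) = sqrt(69)*I/36
  Res(f, sqrt(87)*I) = (-87)/(-36*sqrt(87)*I) = -sqrt(87)*I/36

Sum of residues: I*(-sqrt(87) + sqrt(69))/36
∫_{-∞}^{∞} f(x) dx = 2πi · (I*(-sqrt(87) + sqrt(69))/36) = pi*(-sqrt(69) + sqrt(87))/18

Final answer: pi*(-sqrt(69) + sqrt(87))/18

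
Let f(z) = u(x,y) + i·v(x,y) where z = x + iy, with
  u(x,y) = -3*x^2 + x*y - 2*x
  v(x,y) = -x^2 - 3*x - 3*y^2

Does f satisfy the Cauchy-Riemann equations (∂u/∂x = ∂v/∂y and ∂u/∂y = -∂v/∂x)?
∂u/∂x = -6*x + y - 2
∂v/∂y = -6*y
∂u/∂y = x
∂v/∂x = -2*x - 3
∂u/∂x ≠ ∂v/∂y and ∂u/∂y ≠ -∂v/∂x; the Cauchy-Riemann equations are not satisfied, so f is not analytic.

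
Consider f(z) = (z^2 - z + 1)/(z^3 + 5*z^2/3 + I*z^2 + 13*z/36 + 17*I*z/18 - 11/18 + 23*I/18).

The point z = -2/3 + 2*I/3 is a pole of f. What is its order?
Factor the denominator:
  z^3 + 5*z^2/3 + I*z^2 + 13*z/36 + 17*I*z/18 - 11/18 + 23*I/18 = (z + 2/3 - 2*I/3)*(z - 1/2 + 2*I/3)*(z + 3/2 + I)

The numerator P(z) = z^2 - z + 1 has P(-2/3 + 2*I/3) = 5/3 - 14*I/9 ≠ 0, so no factor of (z + 2/3 - 2*I/3) cancels.
Near z = -2/3 + 2*I/3 we can therefore write f(z) = g(z)/(z + 2/3 - 2*I/3) with g analytic at -2/3 + 2*I/3 and g(-2/3 + 2*I/3) ≠ 0 (g is the numerator divided by the remaining denominator factors).

Hence z = -2/3 + 2*I/3 is a pole of order 1.

Final answer: 1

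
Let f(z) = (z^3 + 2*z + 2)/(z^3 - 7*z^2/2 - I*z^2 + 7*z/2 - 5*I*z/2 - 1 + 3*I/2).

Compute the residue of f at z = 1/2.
Write f(z) = P(z)/Q(z) with P(z) = z^3 + 2*z + 2 and Q(z) = z^3 - 7*z^2/2 - I*z^2 + 7*z/2 - 5*I*z/2 - 1 + 3*I/2.
The denominator factors as Q(z) = (z - 1/2)*(z - 3 - 2*I)*(z + I), so z = 1/2 is a simple zero of Q and P is analytic there; z = 1/2 is therefore a simple pole and
  Res(f, z₀) = P(z₀)/Q'(z₀).

Q'(z) = 3*z^2 - 7*z - 2*I*z + 7/2 - 5*I/2, so Q'(1/2) = 3/4 - 7*I/2.
P(1/2) = 25/8.

Res(f, 1/2) = (25/8)/(3/4 - 7*I/2) = 15/82 + 35*I/41

Final answer: 15/82 + 35*I/41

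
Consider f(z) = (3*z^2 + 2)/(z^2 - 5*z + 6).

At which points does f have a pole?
The singularities of f are the zeros of the denominator. Factoring,
  z^2 - 5*z + 6 = (z - 3)*(z - 2)
so the candidates are z = 3, z = 2.

Check the numerator P(z) = 3*z^2 + 2 at each one:
  P(3) = 29 ≠ 0, so z = 3 is a (simple) pole.
  P(2) = 14 ≠ 0, so z = 2 is a (simple) pole.

Poles of f: {2, 3}

Final answer: {2, 3}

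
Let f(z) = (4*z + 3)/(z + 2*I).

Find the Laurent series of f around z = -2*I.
Put w = z - (-2*I), i.e. z = w - 2*I. The denominator is w, so it suffices to rewrite the numerator in powers of w.

P(z) = 4*z + 3
P(w - 2*I) = 3 - 8*I + 4*w

Dividing each term by w:
  f = (3 - 8*I)/w + 4

Substituting back w = z + 2*I:
  f(z) = (3 - 8*I)/(z + 2*I) + 4

The series is finite because the numerator is a polynomial; the negative powers form the principal part, and the coefficient of 1/(z + 2*I) gives Res(f, -2*I) = 3 - 8*I.

Final answer: (3 - 8*I)/(z + 2*I) + 4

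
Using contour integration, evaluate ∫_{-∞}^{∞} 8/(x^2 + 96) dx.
sqrt(6)*pi/3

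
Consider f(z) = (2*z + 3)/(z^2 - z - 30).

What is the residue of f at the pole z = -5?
7/11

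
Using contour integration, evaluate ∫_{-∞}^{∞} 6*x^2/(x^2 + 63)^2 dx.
sqrt(7)*pi/7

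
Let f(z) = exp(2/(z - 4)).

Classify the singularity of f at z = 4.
essential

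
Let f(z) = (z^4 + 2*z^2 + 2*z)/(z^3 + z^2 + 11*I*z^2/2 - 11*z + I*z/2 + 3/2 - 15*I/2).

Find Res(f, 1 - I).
-20/13 - 4*I/13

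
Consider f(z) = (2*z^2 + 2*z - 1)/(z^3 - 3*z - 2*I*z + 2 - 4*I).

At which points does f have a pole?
The singularities of f are the zeros of the denominator. Factoring,
  z^3 - 3*z - 2*I*z + 2 - 4*I = (z - 2 - I)*(z + I)*(z + 2)
so the candidates are z = 2 + I, z = -I, z = -2.

Check the numerator P(z) = 2*z^2 + 2*z - 1 at each one:
  P(2 + I) = 9 + 10*I ≠ 0, so z = 2 + I is a (simple) pole.
  P(-I) = -3 - 2*I ≠ 0, so z = -I is a (simple) pole.
  P(-2) = 3 ≠ 0, so z = -2 is a (simple) pole.

Poles of f: {-2, -I, 2 + I}

Final answer: {-2, -I, 2 + I}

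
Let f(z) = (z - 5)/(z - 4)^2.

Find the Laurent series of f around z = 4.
Put w = z - (4), i.e. z = w + 4. The denominator is w^2, so it suffices to rewrite the numerator in powers of w.

P(z) = z - 5
P(w + 4) = -1 + w

Dividing each term by w^2:
  f = -1/w^2 + 1/w

Substituting back w = z - 4:
  f(z) = -1/(z - 4)^2 + 1/(z - 4)

The series is finite because the numerator is a polynomial; the negative powers form the principal part, and the coefficient of 1/(z - 4) gives Res(f, 4) = 1.

Final answer: -1/(z - 4)^2 + 1/(z - 4)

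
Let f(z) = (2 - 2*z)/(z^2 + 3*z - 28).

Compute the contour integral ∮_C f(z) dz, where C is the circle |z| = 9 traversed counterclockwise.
-4*I*pi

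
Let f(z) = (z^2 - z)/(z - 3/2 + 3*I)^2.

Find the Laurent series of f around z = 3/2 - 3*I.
Put w = z - (3/2 - 3*I), i.e. z = w + 3/2 - 3*I. The denominator is w^2, so it suffices to rewrite the numerator in powers of w.

P(z) = z^2 - z
P(w + 3/2 - 3*I) = -33/4 - 6*I + (2 - 6*I)*w + w^2

Dividing each term by w^2:
  f = (-33/4 - 6*I)/w^2 + (2 - 6*I)/w + 1

Substituting back w = z - 3/2 + 3*I:
  f(z) = (-33/4 - 6*I)/(z - 3/2 + 3*I)^2 + (2 - 6*I)/(z - 3/2 + 3*I) + 1

The series is finite because the numerator is a polynomial; the negative powers form the principal part, and the coefficient of 1/(z - 3/2 + 3*I) gives Res(f, 3/2 - 3*I) = 2 - 6*I.

Final answer: (-33/4 - 6*I)/(z - 3/2 + 3*I)^2 + (2 - 6*I)/(z - 3/2 + 3*I) + 1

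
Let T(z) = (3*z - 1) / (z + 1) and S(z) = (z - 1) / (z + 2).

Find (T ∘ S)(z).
(T ∘ S)(z) = T(S(z)) = ((3)*S(z) + (-1))/((1)*S(z) + (1)). Multiply numerator and denominator by z + 2:
  numerator:   (3)*(z - 1) + (-1)*(z + 2) = 2*z - 5
  denominator: (1)*(z - 1) + (1)*(z + 2) = 2*z + 1
(T ∘ S)(z) = (2*z - 5)/(2*z + 1)

Final answer: (2*z - 5)/(2*z + 1)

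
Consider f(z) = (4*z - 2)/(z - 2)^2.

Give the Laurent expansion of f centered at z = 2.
Put w = z - (2), i.e. z = w + 2. The denominator is w^2, so it suffices to rewrite the numerator in powers of w.

P(z) = 4*z - 2
P(w + 2) = 6 + 4*w

Dividing each term by w^2:
  f = 6/w^2 + 4/w

Substituting back w = z - 2:
  f(z) = 6/(z - 2)^2 + 4/(z - 2)

The series is finite because the numerator is a polynomial; the negative powers form the principal part, and the coefficient of 1/(z - 2) gives Res(f, 2) = 4.

Final answer: 6/(z - 2)^2 + 4/(z - 2)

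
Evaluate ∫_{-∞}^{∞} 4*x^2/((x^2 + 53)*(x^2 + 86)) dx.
Let f(z) = 4*z^2/((z^2 + 53)*(z^2 + 86)). The denominator has no real zeros and deg Q - deg P = 2 ≥ 2, so the integral of f over the upper semicircle |z| = R tends to 0 as R → ∞. Closing the contour in the upper half-plane,
  ∫_{-∞}^{∞} f(x) dx = 2πi · Σ Res(f, z_k)  over the poles with Im z_k > 0.

Zeros of the denominator: z^2 + 86 = 0 gives z = ±sqrt(86)*I; z^2 + 53 = 0 gives z = ±sqrt(53)*I.
Upper half-plane: z = sqrt(53)*I, z = sqrt(86)*I (simple).

Each pole is a simple zero of Q(z) = z^4 + 139*z^2 + 4558, so Res(f, z₀) = P(z₀)/Q'(z₀) with P(z) = 4*z^2, Q'(z) = 4*z^3 + 278*z:
  Res(f, sqrt(53)*I) = (-212)/(66*sqrt(53)*I) = 2*sqrt(53)*I/33
  Res(f, sqrt(86)*I) = (-344)/(-66*sqrt(86)*I) = -2*sqrt(86)*I/33

Sum of residues: 2*I*(-sqrt(86) + sqrt(53))/33
∫_{-∞}^{∞} f(x) dx = 2πi · (2*I*(-sqrt(86) + sqrt(53))/33) = 4*pi*(-sqrt(53) + sqrt(86))/33

Final answer: 4*pi*(-sqrt(53) + sqrt(86))/33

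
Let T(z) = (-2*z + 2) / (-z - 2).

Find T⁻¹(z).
Set w = T(z) = (-2*z + 2) / (-z - 2) and solve for z:
  w*(-z - 2) = -2*z + 2
  -2*w + z*(2 - w) - 2 = 0
  z*(2 - w) = 2*w + 2
  z = (-2*w - 2)/(w - 2)
Renaming the variable, T⁻¹(z) = (-2*z - 2)/(z - 2).
(Check: ad - bc = 6 ≠ 0, so T is invertible.)

Final answer: (-2*z - 2)/(z - 2)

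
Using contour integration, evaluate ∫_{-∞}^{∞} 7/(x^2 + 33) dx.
7*sqrt(33)*pi/33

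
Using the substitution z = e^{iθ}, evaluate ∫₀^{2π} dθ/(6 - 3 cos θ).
2*sqrt(3)*pi/9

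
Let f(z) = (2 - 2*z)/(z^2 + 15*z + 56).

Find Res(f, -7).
Write f(z) = P(z)/Q(z) with P(z) = 2 - 2*z and Q(z) = z^2 + 15*z + 56.
The denominator factors as Q(z) = (z + 8)*(z + 7), so z = -7 is a simple zero of Q and P is analytic there; z = -7 is therefore a simple pole and
  Res(f, z₀) = P(z₀)/Q'(z₀).

Q'(z) = 2*z + 15, so Q'(-7) = 1.
P(-7) = 16.

Res(f, -7) = (16)/(1) = 16

Final answer: 16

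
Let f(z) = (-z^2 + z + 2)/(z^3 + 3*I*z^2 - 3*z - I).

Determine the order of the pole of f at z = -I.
Factor the denominator:
  z^3 + 3*I*z^2 - 3*z - I = (z + I)^3

The numerator P(z) = -z^2 + z + 2 has P(-I) = 3 - I ≠ 0, so no factor of (z + I) cancels.
Near z = -I we can therefore write f(z) = g(z)/(z + I)^3 with g analytic at -I and g(-I) ≠ 0 (g is just the numerator).

Hence z = -I is a pole of order 3.

Final answer: 3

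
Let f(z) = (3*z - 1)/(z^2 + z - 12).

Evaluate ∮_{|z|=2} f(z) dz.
By the residue theorem, ∮_C f(z) dz = 2πi · (sum of the residues of f at the poles inside |z| = 2).

The denominator factors as (z + 4)*(z - 3), so the singularities of f are simple poles at z = -4, z = 3.
  |-4|² = 16 > 4 = 2², so this pole is outside the contour.
  |3|² = 9 > 4 = 2², so this pole is outside the contour.

No pole lies inside the contour, so f is analytic on and inside C and the integral is 0 (Cauchy's theorem).

Final answer: 0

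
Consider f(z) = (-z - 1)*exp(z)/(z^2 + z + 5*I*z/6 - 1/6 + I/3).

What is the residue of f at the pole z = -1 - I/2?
Write f(z) = P(z)/Q(z) with P(z) = (-z - 1)*exp(z) and Q(z) = z^2 + z + 5*I*z/6 - 1/6 + I/3.
The denominator factors as Q(z) = (z + I/3)*(z + 1 + I/2), so z = -1 - I/2 is a simple zero of Q and P is analytic there; z = -1 - I/2 is therefore a simple pole and
  Res(f, z₀) = P(z₀)/Q'(z₀).

Q'(z) = 2*z + 1 + 5*I/6, so Q'(-1 - I/2) = -1 - I/6.
P(-1 - I/2) = I*exp(-1 - I/2)/2.

Res(f, -1 - I/2) = (I*exp(-1 - I/2)/2)/(-1 - I/6) = (-3/37 - 18*I/37)*exp(-1 - I/2)

Final answer: (-3/37 - 18*I/37)*exp(-1 - I/2)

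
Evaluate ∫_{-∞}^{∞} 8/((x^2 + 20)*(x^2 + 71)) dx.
Let f(z) = 8/((z^2 + 20)*(z^2 + 71)). The denominator has no real zeros and deg Q - deg P = 4 ≥ 2, so the integral of f over the upper semicircle |z| = R tends to 0 as R → ∞. Closing the contour in the upper half-plane,
  ∫_{-∞}^{∞} f(x) dx = 2πi · Σ Res(f, z_k)  over the poles with Im z_k > 0.

Zeros of the denominator: z^2 + 20 = 0 gives z = ±2*sqrt(5)*I; z^2 + 71 = 0 gives z = ±sqrt(71)*I.
Upper half-plane: z = 2*sqrt(5)*I, z = sqrt(71)*I (simple).

Each pole is a simple zero of Q(z) = z^4 + 91*z^2 + 1420, so Res(f, z₀) = P(z₀)/Q'(z₀) with P(z) = 8, Q'(z) = 4*z^3 + 182*z:
  Res(f, 2*sqrt(5)*I) = (8)/(204*sqrt(5)*I) = -2*sqrt(5)*I/255
  Res(f, sqrt(71)*I) = (8)/(-102*sqrt(71)*I) = 4*sqrt(71)*I/3621

Sum of residues: 2*I*(-71*sqrt(5) + 10*sqrt(71))/18105
∫_{-∞}^{∞} f(x) dx = 2πi · (2*I*(-71*sqrt(5) + 10*sqrt(71))/18105) = 4*pi*(-10*sqrt(71) + 71*sqrt(5))/18105

Final answer: 4*pi*(-10*sqrt(71) + 71*sqrt(5))/18105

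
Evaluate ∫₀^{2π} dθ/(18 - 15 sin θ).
Call the integral J. The integrand is 2π-periodic and we integrate over a full period, so shifting θ does not change the value (θ → θ + π/2 turns sin θ into cos θ; θ → θ + π flips the sign of the trig term). Hence
  J = ∫₀^{2π} dθ/(18 + 15 cos θ).
Put z = e^{iθ}: then cos θ = (z + 1/z)/2, dθ = dz/(iz), and z runs once counterclockwise around |z| = 1:
  J = ∮_{|z|=1} 1/(18 + 15*(z + 1/z)/2) · dz/(iz) = (2/i) ∮_{|z|=1} dz/(15*z^2 + 36*z + 15).
The roots of 15*z^2 + 36*z + 15 are z = (-18 ± sqrt(18^2 - 15^2))/15, with sqrt(99) = 3*sqrt(11); their product is 1, so only z₊ = -6/5 + sqrt(11)/5 lies inside the unit circle (z₋ = -6/5 - sqrt(11)/5 lies outside).
z₊ is a simple zero of q(z) = 15*z^2 + 36*z + 15, so Res(1/q, z₊) = 1/q'(z₊) with q'(z) = 30*z + 36; and q'(z₊) = 15*(z₊ - z₋) = 6*sqrt(11).
Therefore J = (2/i) · 2πi · 1/(6*sqrt(11)) = 2*pi/(3*sqrt(11)) = 2*sqrt(11)*pi/33

Final answer: 2*sqrt(11)*pi/33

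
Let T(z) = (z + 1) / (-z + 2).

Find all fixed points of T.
T(z) = z means z + 1 = z*(-z + 2), i.e.
  -z^2 + z - 1 = 0.
Discriminant: (1)^2 - 4*(-1)*(-1) = -3, so the roots are complex conjugates.
  z = (-1 ± I*sqrt(3))/(2*(-1))
Fixed points: {1/2 - sqrt(3)*I/2, 1/2 + sqrt(3)*I/2}

Final answer: {1/2 - sqrt(3)*I/2, 1/2 + sqrt(3)*I/2}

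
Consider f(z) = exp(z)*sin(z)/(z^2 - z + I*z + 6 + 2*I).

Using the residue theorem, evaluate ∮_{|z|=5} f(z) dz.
pi*(-5/13 + I/13)*exp(1 - 3*I)*sin(1 - 3*I) + pi*(1/13 + 5*I/13)*exp(2*I)*sinh(2)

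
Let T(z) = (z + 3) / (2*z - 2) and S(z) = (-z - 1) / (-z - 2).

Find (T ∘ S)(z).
(T ∘ S)(z) = T(S(z)) = ((1)*S(z) + (3))/((2)*S(z) + (-2)). Multiply numerator and denominator by -z - 2:
  numerator:   (1)*(-z - 1) + (3)*(-z - 2) = -4*z - 7
  denominator: (2)*(-z - 1) + (-2)*(-z - 2) = 2
(T ∘ S)(z) = (-4*z - 7)/2

Final answer: (-4*z - 7)/2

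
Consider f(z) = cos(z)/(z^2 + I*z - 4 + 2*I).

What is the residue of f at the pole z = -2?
Write f(z) = P(z)/Q(z) with P(z) = cos(z) and Q(z) = z^2 + I*z - 4 + 2*I.
The denominator factors as Q(z) = (z + 2)*(z - 2 + I), so z = -2 is a simple zero of Q and P is analytic there; z = -2 is therefore a simple pole and
  Res(f, z₀) = P(z₀)/Q'(z₀).

Q'(z) = 2*z + I, so Q'(-2) = -4 + I.
P(-2) = cos(2).

Res(f, -2) = (cos(2))/(-4 + I) = (-4/17 - I/17)*cos(2)

Final answer: (-4/17 - I/17)*cos(2)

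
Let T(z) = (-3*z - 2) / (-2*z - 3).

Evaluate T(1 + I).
Substitute z = 1 + I:
  numerator:   -3*(1 + I) - 2 = -5 - 3*I
  denominator: -2*(1 + I) - 3 = -5 - 2*I
T(1 + I) = (-5 - 3*I)/(-5 - 2*I); multiplying numerator and denominator by the conjugate -5 + 2*I gives (31 + 5*I)/29 = 31/29 + 5*I/29

Final answer: 31/29 + 5*I/29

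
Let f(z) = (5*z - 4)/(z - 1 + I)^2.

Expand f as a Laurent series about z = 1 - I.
(1 - 5*I)/(z - 1 + I)^2 + 5/(z - 1 + I)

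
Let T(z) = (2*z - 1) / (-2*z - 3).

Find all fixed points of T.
T(z) = z means 2*z - 1 = z*(-2*z - 3), i.e.
  -2*z^2 - 5*z + 1 = 0.
Discriminant: (-5)^2 - 4*(-2)*(1) = 33, so the roots are real.
  z = (5 ± sqrt(33))/(2*(-2))
Fixed points: {-sqrt(33)/4 - 5/4, -5/4 + sqrt(33)/4}

Final answer: {-sqrt(33)/4 - 5/4, -5/4 + sqrt(33)/4}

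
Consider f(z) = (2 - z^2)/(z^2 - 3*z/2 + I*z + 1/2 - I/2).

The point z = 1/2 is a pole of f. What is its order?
Factor the denominator:
  z^2 - 3*z/2 + I*z + 1/2 - I/2 = (z - 1/2)*(z - 1 + I)

The numerator P(z) = 2 - z^2 has P(1/2) = 7/4 ≠ 0, so no factor of (z - 1/2) cancels.
Near z = 1/2 we can therefore write f(z) = g(z)/(z - 1/2) with g analytic at 1/2 and g(1/2) ≠ 0 (g is the numerator divided by the remaining denominator factors).

Hence z = 1/2 is a pole of order 1.

Final answer: 1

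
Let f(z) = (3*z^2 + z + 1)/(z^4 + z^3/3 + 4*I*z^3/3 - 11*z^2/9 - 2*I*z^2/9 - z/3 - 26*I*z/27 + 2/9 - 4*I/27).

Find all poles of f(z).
The singularities of f are the zeros of the denominator. Factoring,
  z^4 + z^3/3 + 4*I*z^3/3 - 11*z^2/9 - 2*I*z^2/9 - z/3 - 26*I*z/27 + 2/9 - 4*I/27 = (z + 2/3)*(z + I/3)*(z - 1)*(z + 2/3 + I)
so the candidates are z = -2/3, z = -I/3, z = 1, z = -2/3 - I.

Check the numerator P(z) = 3*z^2 + z + 1 at each one:
  P(-2/3) = 5/3 ≠ 0, so z = -2/3 is a (simple) pole.
  P(-I/3) = 2/3 - I/3 ≠ 0, so z = -I/3 is a (simple) pole.
  P(1) = 5 ≠ 0, so z = 1 is a (simple) pole.
  P(-2/3 - I) = -4/3 + 3*I ≠ 0, so z = -2/3 - I is a (simple) pole.

Poles of f: {-2/3 - I, -2/3, -I/3, 1}

Final answer: {-2/3 - I, -2/3, -I/3, 1}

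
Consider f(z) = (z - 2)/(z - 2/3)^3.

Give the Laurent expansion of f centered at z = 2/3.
Put w = z - (2/3), i.e. z = w + 2/3. The denominator is w^3, so it suffices to rewrite the numerator in powers of w.

P(z) = z - 2
P(w + 2/3) = -4/3 + w

Dividing each term by w^3:
  f = -4/(3*w^3) + 1/w^2

Substituting back w = z - 2/3:
  f(z) = -4/(3*(z - 2/3)^3) + 1/(z - 2/3)^2

The series is finite because the numerator is a polynomial; the negative powers form the principal part.

Final answer: -4/(3*(z - 2/3)^3) + 1/(z - 2/3)^2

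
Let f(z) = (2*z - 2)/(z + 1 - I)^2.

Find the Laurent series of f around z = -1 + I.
(-4 + 2*I)/(z + 1 - I)^2 + 2/(z + 1 - I)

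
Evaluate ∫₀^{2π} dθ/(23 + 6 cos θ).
Let J = ∫₀^{2π} dθ/(23 + 6 cos θ).
Put z = e^{iθ}: then cos θ = (z + 1/z)/2, dθ = dz/(iz), and z runs once counterclockwise around |z| = 1:
  J = ∮_{|z|=1} 1/(23 + 6*(z + 1/z)/2) · dz/(iz) = (2/i) ∮_{|z|=1} dz/(6*z^2 + 46*z + 6).
The roots of 6*z^2 + 46*z + 6 are z = (-23 ± sqrt(23^2 - 6^2))/6, with sqrt(493) = sqrt(493); their product is 1, so only z₊ = -23/6 + sqrt(493)/6 lies inside the unit circle (z₋ = -23/6 - sqrt(493)/6 lies outside).
z₊ is a simple zero of q(z) = 6*z^2 + 46*z + 6, so Res(1/q, z₊) = 1/q'(z₊) with q'(z) = 12*z + 46; and q'(z₊) = 6*(z₊ - z₋) = 2*sqrt(493).
Therefore J = (2/i) · 2πi · 1/(2*sqrt(493)) = 2*pi/(sqrt(493)) = 2*sqrt(493)*pi/493

Final answer: 2*sqrt(493)*pi/493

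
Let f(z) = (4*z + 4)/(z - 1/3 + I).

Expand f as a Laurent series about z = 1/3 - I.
Put w = z - (1/3 - I), i.e. z = w + 1/3 - I. The denominator is w, so it suffices to rewrite the numerator in powers of w.

P(z) = 4*z + 4
P(w + 1/3 - I) = 16/3 - 4*I + 4*w

Dividing each term by w:
  f = (16/3 - 4*I)/w + 4

Substituting back w = z - 1/3 + I:
  f(z) = (16/3 - 4*I)/(z - 1/3 + I) + 4

The series is finite because the numerator is a polynomial; the negative powers form the principal part, and the coefficient of 1/(z - 1/3 + I) gives Res(f, 1/3 - I) = 16/3 - 4*I.

Final answer: (16/3 - 4*I)/(z - 1/3 + I) + 4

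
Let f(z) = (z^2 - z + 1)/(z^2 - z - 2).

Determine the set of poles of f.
The singularities of f are the zeros of the denominator. Factoring,
  z^2 - z - 2 = (z - 2)*(z + 1)
so the candidates are z = 2, z = -1.

Check the numerator P(z) = z^2 - z + 1 at each one:
  P(2) = 3 ≠ 0, so z = 2 is a (simple) pole.
  P(-1) = 3 ≠ 0, so z = -1 is a (simple) pole.

Poles of f: {-1, 2}

Final answer: {-1, 2}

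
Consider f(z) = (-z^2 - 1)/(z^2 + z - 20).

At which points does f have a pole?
The singularities of f are the zeros of the denominator. Factoring,
  z^2 + z - 20 = (z + 5)*(z - 4)
so the candidates are z = -5, z = 4.

Check the numerator P(z) = -z^2 - 1 at each one:
  P(-5) = -26 ≠ 0, so z = -5 is a (simple) pole.
  P(4) = -17 ≠ 0, so z = 4 is a (simple) pole.

Poles of f: {-5, 4}

Final answer: {-5, 4}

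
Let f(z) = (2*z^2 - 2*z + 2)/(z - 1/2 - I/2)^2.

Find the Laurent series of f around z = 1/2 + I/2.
Put w = z - (1/2 + I/2), i.e. z = w + 1/2 + I/2. The denominator is w^2, so it suffices to rewrite the numerator in powers of w.

P(z) = 2*z^2 - 2*z + 2
P(w + 1/2 + I/2) = 1 + 2*I*w + 2*w^2

Dividing each term by w^2:
  f = 1/w^2 + 2*I/w + 2

Substituting back w = z - 1/2 - I/2:
  f(z) = 1/(z - 1/2 - I/2)^2 + 2*I/(z - 1/2 - I/2) + 2

The series is finite because the numerator is a polynomial; the negative powers form the principal part, and the coefficient of 1/(z - 1/2 - I/2) gives Res(f, 1/2 + I/2) = 2*I.

Final answer: 1/(z - 1/2 - I/2)^2 + 2*I/(z - 1/2 - I/2) + 2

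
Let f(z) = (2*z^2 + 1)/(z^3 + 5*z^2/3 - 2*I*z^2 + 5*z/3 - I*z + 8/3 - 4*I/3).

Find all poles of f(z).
The singularities of f are the zeros of the denominator. Factoring,
  z^3 + 5*z^2/3 - 2*I*z^2 + 5*z/3 - I*z + 8/3 - 4*I/3 = (z + I)*(z + 2/3 - 2*I)*(z + 1 - I)
so the candidates are z = -I, z = -2/3 + 2*I, z = -1 + I.

Check the numerator P(z) = 2*z^2 + 1 at each one:
  P(-I) = -1 ≠ 0, so z = -I is a (simple) pole.
  P(-2/3 + 2*I) = -55/9 - 16*I/3 ≠ 0, so z = -2/3 + 2*I is a (simple) pole.
  P(-1 + I) = 1 - 4*I ≠ 0, so z = -1 + I is a (simple) pole.

Poles of f: {-1 + I, -2/3 + 2*I, -I}

Final answer: {-1 + I, -2/3 + 2*I, -I}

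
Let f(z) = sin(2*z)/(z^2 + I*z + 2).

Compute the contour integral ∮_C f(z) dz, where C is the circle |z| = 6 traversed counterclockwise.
2*I*pi*sinh(2)/3 + 2*I*pi*sinh(4)/3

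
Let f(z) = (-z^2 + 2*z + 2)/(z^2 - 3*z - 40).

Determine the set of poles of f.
The singularities of f are the zeros of the denominator. Factoring,
  z^2 - 3*z - 40 = (z + 5)*(z - 8)
so the candidates are z = -5, z = 8.

Check the numerator P(z) = -z^2 + 2*z + 2 at each one:
  P(-5) = -33 ≠ 0, so z = -5 is a (simple) pole.
  P(8) = -46 ≠ 0, so z = 8 is a (simple) pole.

Poles of f: {-5, 8}

Final answer: {-5, 8}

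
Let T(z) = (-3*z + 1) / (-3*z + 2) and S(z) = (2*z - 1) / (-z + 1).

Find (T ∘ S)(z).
(7*z - 4)/(8*z - 5)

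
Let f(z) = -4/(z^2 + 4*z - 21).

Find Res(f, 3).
Write f(z) = P(z)/Q(z) with P(z) = -4 and Q(z) = z^2 + 4*z - 21.
The denominator factors as Q(z) = (z - 3)*(z + 7), so z = 3 is a simple zero of Q and P is analytic there; z = 3 is therefore a simple pole and
  Res(f, z₀) = P(z₀)/Q'(z₀).

Q'(z) = 2*z + 4, so Q'(3) = 10.
P(3) = -4.

Res(f, 3) = (-4)/(10) = -2/5

Final answer: -2/5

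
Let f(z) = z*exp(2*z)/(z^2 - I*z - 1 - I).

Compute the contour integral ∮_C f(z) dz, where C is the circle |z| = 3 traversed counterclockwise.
By the residue theorem, ∮_C f(z) dz = 2πi · (sum of the residues of f at the poles inside |z| = 3).

The denominator factors as (z - 1 - I)*(z + 1), so the singularities of f are simple poles at z = 1 + I, z = -1.
  |1 + I|² = 2 < 9 = 3², so this pole is inside the contour.
  |-1|² = 1 < 9 = 3², so this pole is inside the contour.

With P(z) = z*exp(2*z) and Q(z) = z^2 - I*z - 1 - I, each pole is simple, so Res(f, z₀) = P(z₀)/Q'(z₀) with Q'(z) = 2*z - I.
  Res(f, 1 + I) = P(1 + I)/Q'(1 + I) = ((1 + I)*exp(2 + 2*I))/(2 + I) = (3/5 + I/5)*exp(2 + 2*I)
  Res(f, -1) = P(-1)/Q'(-1) = (-exp(-2))/(-2 - I) = (2/5 - I/5)*exp(-2)

Sum of residues inside C: (2/5 - I/5)*exp(-2) + (3/5 + I/5)*exp(2 + 2*I)
∮_C f(z) dz = 2πi · ((2/5 - I/5)*exp(-2) + (3/5 + I/5)*exp(2 + 2*I)) = pi*(-2/5 + 6*I/5)*exp(2 + 2*I) + pi*(2/5 + 4*I/5)*exp(-2)

Final answer: pi*(-2/5 + 6*I/5)*exp(2 + 2*I) + pi*(2/5 + 4*I/5)*exp(-2)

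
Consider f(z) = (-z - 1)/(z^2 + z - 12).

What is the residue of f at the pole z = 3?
Write f(z) = P(z)/Q(z) with P(z) = -z - 1 and Q(z) = z^2 + z - 12.
The denominator factors as Q(z) = (z + 4)*(z - 3), so z = 3 is a simple zero of Q and P is analytic there; z = 3 is therefore a simple pole and
  Res(f, z₀) = P(z₀)/Q'(z₀).

Q'(z) = 2*z + 1, so Q'(3) = 7.
P(3) = -4.

Res(f, 3) = (-4)/(7) = -4/7

Final answer: -4/7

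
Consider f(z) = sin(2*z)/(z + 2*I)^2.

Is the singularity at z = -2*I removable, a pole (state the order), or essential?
Write f(z) = g(z)/(z + 2*I)^2 with g(z) = sin(2*z).
g is entire and g(-2*I) = -I*sinh(4) ≠ 0, so no factor of (z + 2*I) cancels: the Laurent expansion of f about z = -2*I starts at the power -2, i.e. lim_{z→z₀} (z - z₀)^2 f(z) = -I*sinh(4) is finite and nonzero.
So z = -2*I is a pole of order 2.

Final answer: pole of order 2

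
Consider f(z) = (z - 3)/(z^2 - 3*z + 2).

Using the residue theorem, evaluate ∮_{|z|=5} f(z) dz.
2*I*pi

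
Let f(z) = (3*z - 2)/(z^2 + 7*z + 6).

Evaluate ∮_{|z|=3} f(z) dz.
-2*I*pi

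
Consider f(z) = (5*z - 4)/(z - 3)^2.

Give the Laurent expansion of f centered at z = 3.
Put w = z - (3), i.e. z = w + 3. The denominator is w^2, so it suffices to rewrite the numerator in powers of w.

P(z) = 5*z - 4
P(w + 3) = 11 + 5*w

Dividing each term by w^2:
  f = 11/w^2 + 5/w

Substituting back w = z - 3:
  f(z) = 11/(z - 3)^2 + 5/(z - 3)

The series is finite because the numerator is a polynomial; the negative powers form the principal part, and the coefficient of 1/(z - 3) gives Res(f, 3) = 5.

Final answer: 11/(z - 3)^2 + 5/(z - 3)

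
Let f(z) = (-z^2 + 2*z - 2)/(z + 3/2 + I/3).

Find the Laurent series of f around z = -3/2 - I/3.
Put w = z - (-3/2 - I/3), i.e. z = w - 3/2 - I/3. The denominator is w, so it suffices to rewrite the numerator in powers of w.

P(z) = -z^2 + 2*z - 2
P(w - 3/2 - I/3) = -257/36 - 5*I/3 + (5 + 2*I/3)*w - w^2

Dividing each term by w:
  f = (-257/36 - 5*I/3)/w + 5 + 2*I/3 - w

Substituting back w = z + 3/2 + I/3:
  f(z) = (-257/36 - 5*I/3)/(z + 3/2 + I/3) + 5 + 2*I/3 - (z + 3/2 + I/3)

The series is finite because the numerator is a polynomial; the negative powers form the principal part, and the coefficient of 1/(z + 3/2 + I/3) gives Res(f, -3/2 - I/3) = -257/36 - 5*I/3.

Final answer: (-257/36 - 5*I/3)/(z + 3/2 + I/3) + 5 + 2*I/3 - (z + 3/2 + I/3)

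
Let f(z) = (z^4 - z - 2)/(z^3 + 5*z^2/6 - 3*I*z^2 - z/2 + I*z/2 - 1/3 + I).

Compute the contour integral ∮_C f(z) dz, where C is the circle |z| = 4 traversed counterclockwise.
By the residue theorem, ∮_C f(z) dz = 2πi · (sum of the residues of f at the poles inside |z| = 4).

The denominator factors as (z - 2/3)*(z + 1 - 3*I)*(z + 1/2), so the singularities of f are simple poles at z = 2/3, z = -1 + 3*I, z = -1/2.
  |2/3|² = 4/9 < 16 = 4², so this pole is inside the contour.
  |-1 + 3*I|² = 10 < 16 = 4², so this pole is inside the contour.
  |-1/2|² = 1/4 < 16 = 4², so this pole is inside the contour.

With P(z) = z^4 - z - 2 and Q(z) = z^3 + 5*z^2/6 - 3*I*z^2 - z/2 + I*z/2 - 1/3 + I, each pole is simple, so Res(f, z₀) = P(z₀)/Q'(z₀) with Q'(z) = 3*z^2 + 5*z/3 - 6*I*z - 1/2 + I/2.
  Res(f, 2/3) = P(2/3)/Q'(2/3) = (-200/81)/(35/18 - 7*I/2) = -1000/3339 - 200*I/371
  Res(f, -1 + 3*I) = P(-1 + 3*I)/Q'(-1 + 3*I) = (27 + 93*I)/(-49/6 - 13*I/2) = -14850/1961 - 10512*I/1961
  Res(f, -1/2) = P(-1/2)/Q'(-1/2) = (-23/16)/(-7/12 + 7*I/2) = 69/1036 + 207*I/518

Sum of residues inside C: -281/36 - 11*I/2
∮_C f(z) dz = 2πi · (-281/36 - 11*I/2) = pi*(11 - 281*I/18)

Final answer: pi*(11 - 281*I/18)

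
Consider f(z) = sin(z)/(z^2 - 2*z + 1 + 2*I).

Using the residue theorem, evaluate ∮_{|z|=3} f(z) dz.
By the residue theorem, ∮_C f(z) dz = 2πi · (sum of the residues of f at the poles inside |z| = 3).

The denominator factors as (z - 2 + I)*(z - I), so the singularities of f are simple poles at z = 2 - I, z = I.
  |2 - I|² = 5 < 9 = 3², so this pole is inside the contour.
  |I|² = 1 < 9 = 3², so this pole is inside the contour.

With P(z) = sin(z) and Q(z) = z^2 - 2*z + 1 + 2*I, each pole is simple, so Res(f, z₀) = P(z₀)/Q'(z₀) with Q'(z) = 2*z - 2.
  Res(f, 2 - I) = P(2 - I)/Q'(2 - I) = (sin(2 - I))/(2 - 2*I) = (1/4 + I/4)*sin(2 - I)
  Res(f, I) = P(I)/Q'(I) = (I*sinh(1))/(-2 + 2*I) = (1/4 - I/4)*sinh(1)

Sum of residues inside C: (1/4 - I/4)*sinh(1) + (1/4 + I/4)*sin(2 - I)
∮_C f(z) dz = 2πi · ((1/4 - I/4)*sinh(1) + (1/4 + I/4)*sin(2 - I)) = pi*(-1/2 + I/2)*sin(2 - I) + pi*(1/2 + I/2)*sinh(1)

Final answer: pi*(-1/2 + I/2)*sin(2 - I) + pi*(1/2 + I/2)*sinh(1)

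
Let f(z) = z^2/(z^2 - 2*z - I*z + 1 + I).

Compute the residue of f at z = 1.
Write f(z) = P(z)/Q(z) with P(z) = z^2 and Q(z) = z^2 - 2*z - I*z + 1 + I.
The denominator factors as Q(z) = (z - 1)*(z - 1 - I), so z = 1 is a simple zero of Q and P is analytic there; z = 1 is therefore a simple pole and
  Res(f, z₀) = P(z₀)/Q'(z₀).

Q'(z) = 2*z - 2 - I, so Q'(1) = -I.
P(1) = 1.

Res(f, 1) = (1)/(-I) = I

Final answer: I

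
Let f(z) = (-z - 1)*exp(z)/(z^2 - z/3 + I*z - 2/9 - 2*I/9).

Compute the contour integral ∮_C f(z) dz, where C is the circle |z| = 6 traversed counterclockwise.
pi*(5 + I)*exp(-2*I/3) + pi*(-5 - 3*I)*exp(1/3 - I/3)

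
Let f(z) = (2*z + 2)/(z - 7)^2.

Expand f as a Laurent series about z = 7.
Put w = z - (7), i.e. z = w + 7. The denominator is w^2, so it suffices to rewrite the numerator in powers of w.

P(z) = 2*z + 2
P(w + 7) = 16 + 2*w

Dividing each term by w^2:
  f = 16/w^2 + 2/w

Substituting back w = z - 7:
  f(z) = 16/(z - 7)^2 + 2/(z - 7)

The series is finite because the numerator is a polynomial; the negative powers form the principal part, and the coefficient of 1/(z - 7) gives Res(f, 7) = 2.

Final answer: 16/(z - 7)^2 + 2/(z - 7)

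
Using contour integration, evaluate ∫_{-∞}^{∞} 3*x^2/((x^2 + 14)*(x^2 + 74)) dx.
Let f(z) = 3*z^2/((z^2 + 14)*(z^2 + 74)). The denominator has no real zeros and deg Q - deg P = 2 ≥ 2, so the integral of f over the upper semicircle |z| = R tends to 0 as R → ∞. Closing the contour in the upper half-plane,
  ∫_{-∞}^{∞} f(x) dx = 2πi · Σ Res(f, z_k)  over the poles with Im z_k > 0.

Zeros of the denominator: z^2 + 74 = 0 gives z = ±sqrt(74)*I; z^2 + 14 = 0 gives z = ±sqrt(14)*I.
Upper half-plane: z = sqrt(14)*I, z = sqrt(74)*I (simple).

Each pole is a simple zero of Q(z) = z^4 + 88*z^2 + 1036, so Res(f, z₀) = P(z₀)/Q'(z₀) with P(z) = 3*z^2, Q'(z) = 4*z^3 + 176*z:
  Res(f, sqrt(14)*I) = (-42)/(120*sqrt(14)*I) = sqrt(14)*I/40
  Res(f, sqrt(74)*I) = (-222)/(-120*sqrt(74)*I) = -sqrt(74)*I/40

Sum of residues: I*(-sqrt(74) + sqrt(14))/40
∫_{-∞}^{∞} f(x) dx = 2πi · (I*(-sqrt(74) + sqrt(14))/40) = pi*(-sqrt(14) + sqrt(74))/20

Final answer: pi*(-sqrt(14) + sqrt(74))/20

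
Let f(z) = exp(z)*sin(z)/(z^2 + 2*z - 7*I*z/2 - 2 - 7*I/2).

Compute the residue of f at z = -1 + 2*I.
Write f(z) = P(z)/Q(z) with P(z) = exp(z)*sin(z) and Q(z) = z^2 + 2*z - 7*I*z/2 - 2 - 7*I/2.
The denominator factors as Q(z) = (z + 1 - 3*I/2)*(z + 1 - 2*I), so z = -1 + 2*I is a simple zero of Q and P is analytic there; z = -1 + 2*I is therefore a simple pole and
  Res(f, z₀) = P(z₀)/Q'(z₀).

Q'(z) = 2*z + 2 - 7*I/2, so Q'(-1 + 2*I) = I/2.
P(-1 + 2*I) = -exp(-1 + 2*I)*sin(1 - 2*I).

Res(f, -1 + 2*I) = (-exp(-1 + 2*I)*sin(1 - 2*I))/(I/2) = 2*I*exp(-1 + 2*I)*sin(1 - 2*I)

Final answer: 2*I*exp(-1 + 2*I)*sin(1 - 2*I)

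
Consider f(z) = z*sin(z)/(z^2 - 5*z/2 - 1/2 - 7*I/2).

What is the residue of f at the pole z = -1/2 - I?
Write f(z) = P(z)/Q(z) with P(z) = z*sin(z) and Q(z) = z^2 - 5*z/2 - 1/2 - 7*I/2.
The denominator factors as Q(z) = (z - 3 - I)*(z + 1/2 + I), so z = -1/2 - I is a simple zero of Q and P is analytic there; z = -1/2 - I is therefore a simple pole and
  Res(f, z₀) = P(z₀)/Q'(z₀).

Q'(z) = 2*z - 5/2, so Q'(-1/2 - I) = -7/2 - 2*I.
P(-1/2 - I) = (1/2 + I)*sin(1/2 + I).

Res(f, -1/2 - I) = ((1/2 + I)*sin(1/2 + I))/(-7/2 - 2*I) = (-3/13 - 2*I/13)*sin(1/2 + I)

Final answer: (-3/13 - 2*I/13)*sin(1/2 + I)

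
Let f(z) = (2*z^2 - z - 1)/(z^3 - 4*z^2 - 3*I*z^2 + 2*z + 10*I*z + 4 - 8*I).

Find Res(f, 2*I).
Write f(z) = P(z)/Q(z) with P(z) = 2*z^2 - z - 1 and Q(z) = z^3 - 4*z^2 - 3*I*z^2 + 2*z + 10*I*z + 4 - 8*I.
The denominator factors as Q(z) = (z - 2*I)*(z - 2)*(z - 2 - I), so z = 2*I is a simple zero of Q and P is analytic there; z = 2*I is therefore a simple pole and
  Res(f, z₀) = P(z₀)/Q'(z₀).

Q'(z) = 3*z^2 - 8*z - 6*I*z + 2 + 10*I, so Q'(2*I) = 2 - 6*I.
P(2*I) = -9 - 2*I.

Res(f, 2*I) = (-9 - 2*I)/(2 - 6*I) = -3/20 - 29*I/20

Final answer: -3/20 - 29*I/20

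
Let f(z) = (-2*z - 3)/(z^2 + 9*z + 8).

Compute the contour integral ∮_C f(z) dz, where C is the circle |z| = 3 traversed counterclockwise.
By the residue theorem, ∮_C f(z) dz = 2πi · (sum of the residues of f at the poles inside |z| = 3).

The denominator factors as (z + 8)*(z + 1), so the singularities of f are simple poles at z = -8, z = -1.
  |-8|² = 64 > 9 = 3², so this pole is outside the contour.
  |-1|² = 1 < 9 = 3², so this pole is inside the contour.

With P(z) = -2*z - 3 and Q(z) = z^2 + 9*z + 8, each pole is simple, so Res(f, z₀) = P(z₀)/Q'(z₀) with Q'(z) = 2*z + 9.
  Res(f, -1) = P(-1)/Q'(-1) = (-1)/(7) = -1/7

∮_C f(z) dz = 2πi · (-1/7) = -2*I*pi/7

Final answer: -2*I*pi/7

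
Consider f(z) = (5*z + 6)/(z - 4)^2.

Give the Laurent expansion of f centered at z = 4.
26/(z - 4)^2 + 5/(z - 4)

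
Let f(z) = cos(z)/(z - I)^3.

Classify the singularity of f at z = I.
Write f(z) = g(z)/(z - I)^3 with g(z) = cos(z).
g is entire and g(I) = cosh(1) ≠ 0, so no factor of (z - I) cancels: the Laurent expansion of f about z = I starts at the power -3, i.e. lim_{z→z₀} (z - z₀)^3 f(z) = cosh(1) is finite and nonzero.
So z = I is a pole of order 3.

Final answer: pole of order 3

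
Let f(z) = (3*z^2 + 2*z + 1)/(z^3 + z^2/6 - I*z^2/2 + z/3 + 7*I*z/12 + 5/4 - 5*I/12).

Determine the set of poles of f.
{-1 + I/2, 1/3 + I, 1/2 - I}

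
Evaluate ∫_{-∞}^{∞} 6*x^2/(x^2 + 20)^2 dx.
Let f(z) = 6*z^2/(z^2 + 20)^2. The denominator has no real zeros and deg Q - deg P = 2 ≥ 2, so the integral of f over the upper semicircle |z| = R tends to 0 as R → ∞. Closing the contour in the upper half-plane,
  ∫_{-∞}^{∞} f(x) dx = 2πi · Σ Res(f, z_k)  over the poles with Im z_k > 0.

Zeros of the denominator: z^2 + 20 = 0 gives z = ±2*sqrt(5)*I.
Upper half-plane: z = 2*sqrt(5)*I (a pole of order 2).

Write f(z) = g(z)/(z - 2*sqrt(5)*I)^2 with g(z) = 6*z^2/(z + 2*sqrt(5)*I)^2. For a double pole, Res(f, z₀) = g'(z₀):
  g'(z) = 24*sqrt(5)*I*z/(z + 2*sqrt(5)*I)^3
  Res(f, 2*sqrt(5)*I) = g'(2*sqrt(5)*I) = -3*sqrt(5)*I/20

∫_{-∞}^{∞} f(x) dx = 2πi · (-3*sqrt(5)*I/20) = 3*sqrt(5)*pi/10

Final answer: 3*sqrt(5)*pi/10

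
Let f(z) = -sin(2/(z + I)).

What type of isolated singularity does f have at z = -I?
Let u = z + I. Then
  sin(2/u) = Σ_{k≥0} (-1)^k (2)^(2k+1)/((2k+1)!·u^(2k+1)) = 2/u - 4/(3*u^3) + 4/(15*u^5) + ...
which has infinitely many negative powers of u, so sin(2/(z + I)) has an essential singularity at z = -I.
So the singularity is essential.

Final answer: essential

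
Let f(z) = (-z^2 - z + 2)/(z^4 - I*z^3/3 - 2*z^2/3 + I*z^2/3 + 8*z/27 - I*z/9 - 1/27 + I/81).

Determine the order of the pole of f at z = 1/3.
Factor the denominator:
  z^4 - I*z^3/3 - 2*z^2/3 + I*z^2/3 + 8*z/27 - I*z/9 - 1/27 + I/81 = (z - 1/3)^3*(z + 1 - I/3)

The numerator P(z) = -z^2 - z + 2 has P(1/3) = 14/9 ≠ 0, so no factor of (z - 1/3) cancels.
Near z = 1/3 we can therefore write f(z) = g(z)/(z - 1/3)^3 with g analytic at 1/3 and g(1/3) ≠ 0 (g is the numerator divided by the remaining denominator factors).

Hence z = 1/3 is a pole of order 3.

Final answer: 3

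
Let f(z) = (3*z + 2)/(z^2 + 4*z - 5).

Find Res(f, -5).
Write f(z) = P(z)/Q(z) with P(z) = 3*z + 2 and Q(z) = z^2 + 4*z - 5.
The denominator factors as Q(z) = (z - 1)*(z + 5), so z = -5 is a simple zero of Q and P is analytic there; z = -5 is therefore a simple pole and
  Res(f, z₀) = P(z₀)/Q'(z₀).

Q'(z) = 2*z + 4, so Q'(-5) = -6.
P(-5) = -13.

Res(f, -5) = (-13)/(-6) = 13/6

Final answer: 13/6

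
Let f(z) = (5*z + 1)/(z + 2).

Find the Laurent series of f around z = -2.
Put w = z - (-2), i.e. z = w - 2. The denominator is w, so it suffices to rewrite the numerator in powers of w.

P(z) = 5*z + 1
P(w - 2) = -9 + 5*w

Dividing each term by w:
  f = -9/w + 5

Substituting back w = z + 2:
  f(z) = -9/(z + 2) + 5

The series is finite because the numerator is a polynomial; the negative powers form the principal part, and the coefficient of 1/(z + 2) gives Res(f, -2) = -9.

Final answer: -9/(z + 2) + 5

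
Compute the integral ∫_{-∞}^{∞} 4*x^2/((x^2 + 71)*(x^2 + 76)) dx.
4*pi*(-sqrt(71) + 2*sqrt(19))/5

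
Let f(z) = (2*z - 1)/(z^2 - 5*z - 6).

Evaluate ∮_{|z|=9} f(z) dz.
4*I*pi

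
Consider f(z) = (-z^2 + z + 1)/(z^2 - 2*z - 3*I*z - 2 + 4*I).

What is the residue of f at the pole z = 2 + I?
Write f(z) = P(z)/Q(z) with P(z) = -z^2 + z + 1 and Q(z) = z^2 - 2*z - 3*I*z - 2 + 4*I.
The denominator factors as Q(z) = (z - 2*I)*(z - 2 - I), so z = 2 + I is a simple zero of Q and P is analytic there; z = 2 + I is therefore a simple pole and
  Res(f, z₀) = P(z₀)/Q'(z₀).

Q'(z) = 2*z - 2 - 3*I, so Q'(2 + I) = 2 - I.
P(2 + I) = -3*I.

Res(f, 2 + I) = (-3*I)/(2 - I) = 3/5 - 6*I/5

Final answer: 3/5 - 6*I/5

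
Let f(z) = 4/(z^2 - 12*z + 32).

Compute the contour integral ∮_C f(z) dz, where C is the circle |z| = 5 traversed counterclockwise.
-2*I*pi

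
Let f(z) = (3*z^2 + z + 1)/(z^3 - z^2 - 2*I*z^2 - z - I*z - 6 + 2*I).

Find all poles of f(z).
The singularities of f are the zeros of the denominator. Factoring,
  z^3 - z^2 - 2*I*z^2 - z - I*z - 6 + 2*I = (z - 2 - I)*(z - 2*I)*(z + 1 + I)
so the candidates are z = 2 + I, z = 2*I, z = -1 - I.

Check the numerator P(z) = 3*z^2 + z + 1 at each one:
  P(2 + I) = 12 + 13*I ≠ 0, so z = 2 + I is a (simple) pole.
  P(2*I) = -11 + 2*I ≠ 0, so z = 2*I is a (simple) pole.
  P(-1 - I) = 5*I ≠ 0, so z = -1 - I is a (simple) pole.

Poles of f: {-1 - I, 2*I, 2 + I}

Final answer: {-1 - I, 2*I, 2 + I}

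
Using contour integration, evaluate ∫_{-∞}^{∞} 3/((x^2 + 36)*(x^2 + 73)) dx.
Let f(z) = 3/((z^2 + 36)*(z^2 + 73)). The denominator has no real zeros and deg Q - deg P = 4 ≥ 2, so the integral of f over the upper semicircle |z| = R tends to 0 as R → ∞. Closing the contour in the upper half-plane,
  ∫_{-∞}^{∞} f(x) dx = 2πi · Σ Res(f, z_k)  over the poles with Im z_k > 0.

Zeros of the denominator: z^2 + 73 = 0 gives z = ±sqrt(73)*I; z^2 + 36 = 0 gives z = ±6*I.
Upper half-plane: z = 6*I, z = sqrt(73)*I (simple).

Each pole is a simple zero of Q(z) = z^4 + 109*z^2 + 2628, so Res(f, z₀) = P(z₀)/Q'(z₀) with P(z) = 3, Q'(z) = 4*z^3 + 218*z:
  Res(f, 6*I) = (3)/(444*I) = -I/148
  Res(f, sqrt(73)*I) = (3)/(-74*sqrt(73)*I) = 3*sqrt(73)*I/5402

Sum of residues: I*(-73 + 6*sqrt(73))/10804
∫_{-∞}^{∞} f(x) dx = 2πi · (I*(-73 + 6*sqrt(73))/10804) = pi*(73 - 6*sqrt(73))/5402

Final answer: pi*(73 - 6*sqrt(73))/5402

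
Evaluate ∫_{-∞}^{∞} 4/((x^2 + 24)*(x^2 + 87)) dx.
Let f(z) = 4/((z^2 + 24)*(z^2 + 87)). The denominator has no real zeros and deg Q - deg P = 4 ≥ 2, so the integral of f over the upper semicircle |z| = R tends to 0 as R → ∞. Closing the contour in the upper half-plane,
  ∫_{-∞}^{∞} f(x) dx = 2πi · Σ Res(f, z_k)  over the poles with Im z_k > 0.

Zeros of the denominator: z^2 + 24 = 0 gives z = ±2*sqrt(6)*I; z^2 + 87 = 0 gives z = ±sqrt(87)*I.
Upper half-plane: z = 2*sqrt(6)*I, z = sqrt(87)*I (simple).

Each pole is a simple zero of Q(z) = z^4 + 111*z^2 + 2088, so Res(f, z₀) = P(z₀)/Q'(z₀) with P(z) = 4, Q'(z) = 4*z^3 + 222*z:
  Res(f, 2*sqrt(6)*I) = (4)/(252*sqrt(6)*I) = -sqrt(6)*I/378
  Res(f, sqrt(87)*I) = (4)/(-126*sqrt(87)*I) = 2*sqrt(87)*I/5481

Sum of residues: I*(-29*sqrt(6) + 4*sqrt(87))/10962
∫_{-∞}^{∞} f(x) dx = 2πi · (I*(-29*sqrt(6) + 4*sqrt(87))/10962) = pi*(-4*sqrt(87) + 29*sqrt(6))/5481

Final answer: pi*(-4*sqrt(87) + 29*sqrt(6))/5481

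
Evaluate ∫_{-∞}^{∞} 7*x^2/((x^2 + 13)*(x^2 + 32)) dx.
Let f(z) = 7*z^2/((z^2 + 13)*(z^2 + 32)). The denominator has no real zeros and deg Q - deg P = 2 ≥ 2, so the integral of f over the upper semicircle |z| = R tends to 0 as R → ∞. Closing the contour in the upper half-plane,
  ∫_{-∞}^{∞} f(x) dx = 2πi · Σ Res(f, z_k)  over the poles with Im z_k > 0.

Zeros of the denominator: z^2 + 13 = 0 gives z = ±sqrt(13)*I; z^2 + 32 = 0 gives z = ±4*sqrt(2)*I.
Upper half-plane: z = sqrt(13)*I, z = 4*sqrt(2)*I (simple).

Each pole is a simple zero of Q(z) = z^4 + 45*z^2 + 416, so Res(f, z₀) = P(z₀)/Q'(z₀) with P(z) = 7*z^2, Q'(z) = 4*z^3 + 90*z:
  Res(f, sqrt(13)*I) = (-91)/(38*sqrt(13)*I) = 7*sqrt(13)*I/38
  Res(f, 4*sqrt(2)*I) = (-224)/(-152*sqrt(2)*I) = -14*sqrt(2)*I/19

Sum of residues: 7*I*(-4*sqrt(2) + sqrt(13))/38
∫_{-∞}^{∞} f(x) dx = 2πi · (7*I*(-4*sqrt(2) + sqrt(13))/38) = 7*pi*(-sqrt(13) + 4*sqrt(2))/19

Final answer: 7*pi*(-sqrt(13) + 4*sqrt(2))/19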